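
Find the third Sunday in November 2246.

November 15, 2246

November 1, 2246 is a Sunday.
The first Sunday is therefore November 1 (same day).
The third Sunday is 1 + 2×7 = November 15.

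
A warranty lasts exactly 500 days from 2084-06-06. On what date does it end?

October 19, 2085

+365 (one year) → Jun 6, 2085 (135 left).
Jun has 30 days: +25 → Jul 1, 2085 (110 left).
Jul has 31 days: +31 → Aug 1, 2085 (79 left).
Aug has 31 days: +31 → Sep 1, 2085 (48 left).
Sep has 30 days: +30 → Oct 1, 2085 (18 left).
+18 → Oct 19, 2085.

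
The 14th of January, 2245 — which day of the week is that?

Doomsday rule: the anchor day for the 2200s is Friday. For year 45: 45÷12 = 3 r 9, and 9÷4 = 2, so 3+9+2 = 14.
Friday + 14 ≡ Friday — that's 2245's doomsday.
In January the doomsday date is Jan 3 (2245 is not a leap year).
Jan 14 is 11 days after Jan 3; 11 mod 7 = 4, so Friday + 4 = Tuesday.

Tuesday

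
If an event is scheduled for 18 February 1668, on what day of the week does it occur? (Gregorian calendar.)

Doomsday rule: the anchor day for the 1600s is Tuesday. For year 68: 68÷12 = 5 r 8, and 8÷4 = 2, so 5+8+2 = 15.
Tuesday + 15 ≡ Wednesday — that's 1668's doomsday.
In February the doomsday date is Feb 29 (1668 is a leap year (divisible by 4)).
Feb 18 is 11 days before Feb 29; 11 mod 7 = 4, so Wednesday − 4 = Saturday.

Saturday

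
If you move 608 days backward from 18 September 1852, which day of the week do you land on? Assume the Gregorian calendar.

Sunday

Sep 18, 1852 is a Saturday.
608 mod 7 = 6, so 608 days before a Saturday is Saturday − 6 = Sunday.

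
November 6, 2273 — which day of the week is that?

Thursday

Doomsday rule: the anchor day for the 2200s is Friday. For year 73: 73÷12 = 6 r 1, and 1÷4 = 0, so 6+1+0 = 7.
Friday + 7 ≡ Friday — that's 2273's doomsday.
In November the doomsday date is Nov 7.
Nov 6 is 1 day before Nov 7; 1 mod 7 = 1, so Friday − 1 = Thursday.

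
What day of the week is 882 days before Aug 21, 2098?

Thursday

First find the weekday of Aug 21, 2098. Doomsday rule: the anchor day for the 2000s is Tuesday. For year 98: 98÷12 = 8 r 2, and 2÷4 = 0, so 8+2+0 = 10.
Tuesday + 10 ≡ Friday — that's 2098's doomsday.
In August the doomsday date is Aug 8.
Aug 21 is 13 days after Aug 8; 13 mod 7 = 6, so Friday + 6 = Thursday.
882 mod 7 = 0, so 882 days before a Thursday is Thursday − 0 = Thursday.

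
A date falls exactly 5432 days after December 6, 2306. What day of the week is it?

First find the weekday of Dec 6, 2306. Doomsday rule: the anchor day for the 2300s is Wednesday. For year 06: 6÷12 = 0 r 6, and 6÷4 = 1, so 0+6+1 = 7.
Wednesday + 7 ≡ Wednesday — that's 2306's doomsday.
In December the doomsday date is Dec 12.
Dec 6 is 6 days before Dec 12; 6 mod 7 = 6, so Wednesday − 6 = Thursday.
5432 mod 7 = 0, so 5432 days after a Thursday is Thursday + 0 = Thursday.

Thursday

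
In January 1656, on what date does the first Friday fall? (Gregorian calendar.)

January 1, 1656 is a Saturday.
The first Friday is therefore January 7 (6 days later).

January 7, 1656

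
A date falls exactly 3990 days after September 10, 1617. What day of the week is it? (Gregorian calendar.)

Sunday

Sep 10, 1617 is a Sunday.
3990 mod 7 = 0, so 3990 days after a Sunday is Sunday + 0 = Sunday.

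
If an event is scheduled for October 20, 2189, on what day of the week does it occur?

Tuesday

Doomsday rule: the anchor day for the 2100s is Sunday. For year 89: 89÷12 = 7 r 5, and 5÷4 = 1, so 7+5+1 = 13.
Sunday + 13 ≡ Saturday — that's 2189's doomsday.
In October the doomsday date is Oct 10.
Oct 20 is 10 days after Oct 10; 10 mod 7 = 3, so Saturday + 3 = Tuesday.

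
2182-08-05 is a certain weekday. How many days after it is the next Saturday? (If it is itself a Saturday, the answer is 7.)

Aug 5, 2182 is a Monday.
From Monday to the next Saturday is 5 days.

5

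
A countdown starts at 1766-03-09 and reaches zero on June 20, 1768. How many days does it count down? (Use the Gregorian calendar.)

834

Mar 9, 1766 → Mar 9, 1767: 365 days.
Mar 9, 1767 → Mar 9, 1768: 366 days (Feb 29, 1768 is in that span).
Mar 9, 1768 → Apr 9, 1768: 31 days (March has 31).
Apr 9, 1768 → May 9, 1768: 30 days (April has 30).
May 9, 1768 → Jun 9, 1768: 31 days (May has 31).
Jun 9, 1768 → Jun 20, 1768: 11 days.
Total: 834 days.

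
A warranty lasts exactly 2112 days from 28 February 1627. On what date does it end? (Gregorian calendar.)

December 10, 1632

+365 (one year) → Feb 28, 1628 (1747 left).
+366 (one year; includes Feb 29, 1628) → Feb 28, 1629 (1381 left).
+365 (one year) → Feb 28, 1630 (1016 left).
+365 (one year) → Feb 28, 1631 (651 left).
+365 (one year) → Feb 28, 1632 (286 left).
Feb has 29 days: +2 → Mar 1, 1632 (284 left).
Mar has 31 days: +31 → Apr 1, 1632 (253 left).
Apr has 30 days: +30 → May 1, 1632 (223 left).
May has 31 days: +31 → Jun 1, 1632 (192 left).
Jun has 30 days: +30 → Jul 1, 1632 (162 left).
Jul has 31 days: +31 → Aug 1, 1632 (131 left).
Aug has 31 days: +31 → Sep 1, 1632 (100 left).
Sep has 30 days: +30 → Oct 1, 1632 (70 left).
Oct has 31 days: +31 → Nov 1, 1632 (39 left).
Nov has 30 days: +30 → Dec 1, 1632 (9 left).
+9 → Dec 10, 1632.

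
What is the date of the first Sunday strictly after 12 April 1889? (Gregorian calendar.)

April 14, 1889

Apr 12, 1889 is a Friday.
From Friday to the next Sunday is 2 days.
Apr 12, 1889 + 2 = Apr 14, 1889.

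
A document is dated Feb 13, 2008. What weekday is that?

January 1, 2008 is a Tuesday.
Jan 1, 2008 → Feb 1, 2008: 31 days (January has 31).
Feb 1, 2008 → Feb 13, 2008: 12 days.
Total: 43 days.
43 mod 7 = 1, so Tuesday + 1 = Wednesday.

Wednesday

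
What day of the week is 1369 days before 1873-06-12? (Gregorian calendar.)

Jun 12, 1873 is a Thursday.
1369 mod 7 = 4, so 1369 days before a Thursday is Thursday − 4 = Sunday.

Sunday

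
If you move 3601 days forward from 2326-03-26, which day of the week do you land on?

First find the weekday of Mar 26, 2326. Doomsday rule: the anchor day for the 2300s is Wednesday. For year 26: 26÷12 = 2 r 2, and 2÷4 = 0, so 2+2+0 = 4.
Wednesday + 4 ≡ Sunday — that's 2326's doomsday.
In March the doomsday date is Mar 14.
Mar 26 is 12 days after Mar 14; 12 mod 7 = 5, so Sunday + 5 = Friday.
3601 mod 7 = 3, so 3601 days after a Friday is Friday + 3 = Monday.

Monday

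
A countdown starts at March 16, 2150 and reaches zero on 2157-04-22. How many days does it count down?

Mar 16, 2150 → Mar 16, 2151: 365 days.
Mar 16, 2151 → Mar 16, 2152: 366 days (Feb 29, 2152 is in that span).
Mar 16, 2152 → Mar 16, 2153: 365 days.
Mar 16, 2153 → Mar 16, 2154: 365 days.
Mar 16, 2154 → Mar 16, 2155: 365 days.
Mar 16, 2155 → Mar 16, 2156: 366 days (Feb 29, 2156 is in that span).
Mar 16, 2156 → Mar 16, 2157: 365 days.
Mar 16, 2157 → Apr 16, 2157: 31 days (March has 31).
Apr 16, 2157 → Apr 22, 2157: 6 days.
Total: 2594 days.

2594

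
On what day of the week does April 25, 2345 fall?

Wednesday

Doomsday rule: the anchor day for the 2300s is Wednesday. For year 45: 45÷12 = 3 r 9, and 9÷4 = 2, so 3+9+2 = 14.
Wednesday + 14 ≡ Wednesday — that's 2345's doomsday.
In April the doomsday date is Apr 4.
Apr 25 is 21 days after Apr 4; 21 mod 7 = 0, so Wednesday + 0 = Wednesday.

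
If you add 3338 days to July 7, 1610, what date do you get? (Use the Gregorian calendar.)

+365 (one year) → Jul 7, 1611 (2973 left).
+366 (one year; includes Feb 29, 1612) → Jul 7, 1612 (2607 left).
+365 (one year) → Jul 7, 1613 (2242 left).
+365 (one year) → Jul 7, 1614 (1877 left).
+365 (one year) → Jul 7, 1615 (1512 left).
+366 (one year; includes Feb 29, 1616) → Jul 7, 1616 (1146 left).
+365 (one year) → Jul 7, 1617 (781 left).
+365 (one year) → Jul 7, 1618 (416 left).
+365 (one year) → Jul 7, 1619 (51 left).
Jul has 31 days: +25 → Aug 1, 1619 (26 left).
+26 → Aug 27, 1619.

August 27, 1619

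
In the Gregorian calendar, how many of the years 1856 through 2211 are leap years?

Multiples of 4 in [1856,2211]: 89.
Of those, multiples of 100: 4 (not leap unless ÷400).
Multiples of 400: 1.
Leap years = 89 − 4 + 1 = 86.

86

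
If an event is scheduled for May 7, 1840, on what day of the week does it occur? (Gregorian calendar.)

Thursday

Doomsday rule: the anchor day for the 1800s is Friday. For year 40: 40÷12 = 3 r 4, and 4÷4 = 1, so 3+4+1 = 8.
Friday + 8 ≡ Saturday — that's 1840's doomsday.
In May the doomsday date is May 9.
May 7 is 2 days before May 9; 2 mod 7 = 2, so Saturday − 2 = Thursday.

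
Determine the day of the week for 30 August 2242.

Tuesday

January 1, 2242 is a Saturday.
Jan 1, 2242 → Feb 1, 2242: 31 days (January has 31).
Feb 1, 2242 → Mar 1, 2242: 28 days (February has 28).
Mar 1, 2242 → Apr 1, 2242: 31 days (March has 31).
Apr 1, 2242 → May 1, 2242: 30 days (April has 30).
May 1, 2242 → Jun 1, 2242: 31 days (May has 31).
Jun 1, 2242 → Jul 1, 2242: 30 days (June has 30).
Jul 1, 2242 → Aug 1, 2242: 31 days (July has 31).
Aug 1, 2242 → Aug 30, 2242: 29 days.
Total: 241 days.
241 mod 7 = 3, so Saturday + 3 = Tuesday.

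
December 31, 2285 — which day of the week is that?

Doomsday rule: the anchor day for the 2200s is Friday. For year 85: 85÷12 = 7 r 1, and 1÷4 = 0, so 7+1+0 = 8.
Friday + 8 ≡ Saturday — that's 2285's doomsday.
In December the doomsday date is Dec 12.
Dec 31 is 19 days after Dec 12; 19 mod 7 = 5, so Saturday + 5 = Thursday.

Thursday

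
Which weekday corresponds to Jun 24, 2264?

Doomsday rule: the anchor day for the 2200s is Friday. For year 64: 64÷12 = 5 r 4, and 4÷4 = 1, so 5+4+1 = 10.
Friday + 10 ≡ Monday — that's 2264's doomsday.
In June the doomsday date is Jun 6.
Jun 24 is 18 days after Jun 6; 18 mod 7 = 4, so Monday + 4 = Friday.

Friday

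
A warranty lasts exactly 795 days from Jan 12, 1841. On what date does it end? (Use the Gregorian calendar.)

+365 (one year) → Jan 12, 1842 (430 left).
+365 (one year) → Jan 12, 1843 (65 left).
Jan has 31 days: +20 → Feb 1, 1843 (45 left).
Feb has 28 days: +28 → Mar 1, 1843 (17 left).
+17 → Mar 18, 1843.

March 18, 1843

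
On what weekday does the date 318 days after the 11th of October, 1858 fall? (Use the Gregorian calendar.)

Oct 11, 1858 is a Monday.
318 mod 7 = 3, so 318 days after a Monday is Monday + 3 = Thursday.

Thursday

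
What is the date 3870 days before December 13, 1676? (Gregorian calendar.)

May 10, 1666

−366 (one year; includes Feb 29, 1676) → Dec 13, 1675 (3504 left).
−365 (one year) → Dec 13, 1674 (3139 left).
−365 (one year) → Dec 13, 1673 (2774 left).
−365 (one year) → Dec 13, 1672 (2409 left).
−366 (one year; includes Feb 29, 1672) → Dec 13, 1671 (2043 left).
−365 (one year) → Dec 13, 1670 (1678 left).
−365 (one year) → Dec 13, 1669 (1313 left).
−365 (one year) → Dec 13, 1668 (948 left).
−366 (one year; includes Feb 29, 1668) → Dec 13, 1667 (582 left).
−365 (one year) → Dec 13, 1666 (217 left).
−13 → Nov 30, 1666 (end of Nov, 30 days; 204 left).
−30 → Oct 31, 1666 (end of Oct, 31 days; 174 left).
−31 → Sep 30, 1666 (end of Sep, 30 days; 143 left).
−30 → Aug 31, 1666 (end of Aug, 31 days; 113 left).
−31 → Jul 31, 1666 (end of Jul, 31 days; 82 left).
−31 → Jun 30, 1666 (end of Jun, 30 days; 51 left).
−30 → May 31, 1666 (end of May, 31 days; 21 left).
−21 → May 10, 1666.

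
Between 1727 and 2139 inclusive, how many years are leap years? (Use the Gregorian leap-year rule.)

100

Multiples of 4 in [1727,2139]: 103.
Of those, multiples of 100: 4 (not leap unless ÷400).
Multiples of 400: 1.
Leap years = 103 − 4 + 1 = 100.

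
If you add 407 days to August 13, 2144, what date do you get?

September 24, 2145

+365 (one year) → Aug 13, 2145 (42 left).
Aug has 31 days: +19 → Sep 1, 2145 (23 left).
+23 → Sep 24, 2145.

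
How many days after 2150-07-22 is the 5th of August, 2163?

Jul 22, 2150 → Jul 22, 2151: 365 days.
Jul 22, 2151 → Jul 22, 2152: 366 days (Feb 29, 2152 is in that span).
Jul 22, 2152 → Jul 22, 2153: 365 days.
Jul 22, 2153 → Jul 22, 2154: 365 days.
Jul 22, 2154 → Jul 22, 2155: 365 days.
Jul 22, 2155 → Jul 22, 2156: 366 days (Feb 29, 2156 is in that span).
Jul 22, 2156 → Jul 22, 2157: 365 days.
Jul 22, 2157 → Jul 22, 2158: 365 days.
Jul 22, 2158 → Jul 22, 2159: 365 days.
Jul 22, 2159 → Jul 22, 2160: 366 days (Feb 29, 2160 is in that span).
Jul 22, 2160 → Jul 22, 2161: 365 days.
Jul 22, 2161 → Jul 22, 2162: 365 days.
Jul 22, 2162 → Aug 22, 2162: 31 days (July has 31).
Aug 22, 2162 → Sep 22, 2162: 31 days (August has 31).
Sep 22, 2162 → Oct 22, 2162: 30 days (September has 30).
Oct 22, 2162 → Nov 22, 2162: 31 days (October has 31).
Nov 22, 2162 → Dec 22, 2162: 30 days (November has 30).
Dec 22, 2162 → Jan 22, 2163: 31 days (December has 31).
Jan 22, 2163 → Feb 22, 2163: 31 days (January has 31).
Feb 22, 2163 → Mar 22, 2163: 28 days (February has 28).
Mar 22, 2163 → Apr 22, 2163: 31 days (March has 31).
Apr 22, 2163 → May 22, 2163: 30 days (April has 30).
May 22, 2163 → Jun 22, 2163: 31 days (May has 31).
Jun 22, 2163 → Jul 22, 2163: 30 days (June has 30).
Jul 22, 2163 → Aug 5, 2163: 14 days.
Total: 4762 days.

4762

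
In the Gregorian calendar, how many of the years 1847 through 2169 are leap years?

Multiples of 4 in [1847,2169]: 81.
Of those, multiples of 100: 3 (not leap unless ÷400).
Multiples of 400: 1.
Leap years = 81 − 3 + 1 = 79.

79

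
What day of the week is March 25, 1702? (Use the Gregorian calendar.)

Doomsday rule: the anchor day for the 1700s is Sunday. For year 02: 2÷12 = 0 r 2, and 2÷4 = 0, so 0+2+0 = 2.
Sunday + 2 ≡ Tuesday — that's 1702's doomsday.
In March the doomsday date is Mar 14.
Mar 25 is 11 days after Mar 14; 11 mod 7 = 4, so Tuesday + 4 = Saturday.

Saturday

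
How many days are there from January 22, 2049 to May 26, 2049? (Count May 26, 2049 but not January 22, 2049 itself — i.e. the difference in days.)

Jan 22, 2049 → Feb 22, 2049: 31 days (January has 31).
Feb 22, 2049 → Mar 22, 2049: 28 days (February has 28).
Mar 22, 2049 → Apr 22, 2049: 31 days (March has 31).
Apr 22, 2049 → May 22, 2049: 30 days (April has 30).
May 22, 2049 → May 26, 2049: 4 days.
Total: 124 days.

124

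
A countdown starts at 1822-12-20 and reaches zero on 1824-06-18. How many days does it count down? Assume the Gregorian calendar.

546

Dec 20, 1822 → Dec 20, 1823: 365 days.
Dec 20, 1823 → Jan 20, 1824: 31 days (December has 31).
Jan 20, 1824 → Feb 20, 1824: 31 days (January has 31).
Feb 20, 1824 → Mar 20, 1824: 29 days (February has 29).
Mar 20, 1824 → Apr 20, 1824: 31 days (March has 31).
Apr 20, 1824 → May 20, 1824: 30 days (April has 30).
May 20, 1824 → Jun 18, 1824: 29 days.
Total: 546 days.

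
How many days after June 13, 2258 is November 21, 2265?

2718

Jun 13, 2258 → Jun 13, 2259: 365 days.
Jun 13, 2259 → Jun 13, 2260: 366 days (Feb 29, 2260 is in that span).
Jun 13, 2260 → Jun 13, 2261: 365 days.
Jun 13, 2261 → Jun 13, 2262: 365 days.
Jun 13, 2262 → Jun 13, 2263: 365 days.
Jun 13, 2263 → Jun 13, 2264: 366 days (Feb 29, 2264 is in that span).
Jun 13, 2264 → Jun 13, 2265: 365 days.
Jun 13, 2265 → Jul 13, 2265: 30 days (June has 30).
Jul 13, 2265 → Aug 13, 2265: 31 days (July has 31).
Aug 13, 2265 → Sep 13, 2265: 31 days (August has 31).
Sep 13, 2265 → Oct 13, 2265: 30 days (September has 30).
Oct 13, 2265 → Nov 13, 2265: 31 days (October has 31).
Nov 13, 2265 → Nov 21, 2265: 8 days.
Total: 2718 days.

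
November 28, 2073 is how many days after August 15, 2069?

Aug 15, 2069 → Aug 15, 2070: 365 days.
Aug 15, 2070 → Aug 15, 2071: 365 days.
Aug 15, 2071 → Aug 15, 2072: 366 days (Feb 29, 2072 is in that span).
Aug 15, 2072 → Aug 15, 2073: 365 days.
Aug 15, 2073 → Sep 15, 2073: 31 days (August has 31).
Sep 15, 2073 → Oct 15, 2073: 30 days (September has 30).
Oct 15, 2073 → Nov 15, 2073: 31 days (October has 31).
Nov 15, 2073 → Nov 28, 2073: 13 days.
Total: 1566 days.

1566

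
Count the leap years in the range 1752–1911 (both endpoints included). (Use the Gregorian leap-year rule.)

Multiples of 4 in [1752,1911]: 40.
Of those, multiples of 100: 2 (not leap unless ÷400).
Multiples of 400: 0.
Leap years = 40 − 2 + 0 = 38.

38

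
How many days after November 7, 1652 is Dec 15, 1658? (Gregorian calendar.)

Nov 7, 1652 → Nov 7, 1653: 365 days.
Nov 7, 1653 → Nov 7, 1654: 365 days.
Nov 7, 1654 → Nov 7, 1655: 365 days.
Nov 7, 1655 → Nov 7, 1656: 366 days (Feb 29, 1656 is in that span).
Nov 7, 1656 → Nov 7, 1657: 365 days.
Nov 7, 1657 → Nov 7, 1658: 365 days.
Nov 7, 1658 → Dec 7, 1658: 30 days (November has 30).
Dec 7, 1658 → Dec 15, 1658: 8 days.
Total: 2229 days.

2229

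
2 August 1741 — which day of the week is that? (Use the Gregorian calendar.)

Doomsday rule: the anchor day for the 1700s is Sunday. For year 41: 41÷12 = 3 r 5, and 5÷4 = 1, so 3+5+1 = 9.
Sunday + 9 ≡ Tuesday — that's 1741's doomsday.
In August the doomsday date is Aug 8.
Aug 2 is 6 days before Aug 8; 6 mod 7 = 6, so Tuesday − 6 = Wednesday.

Wednesday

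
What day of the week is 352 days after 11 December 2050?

Tuesday

Dec 11, 2050 is a Sunday.
352 mod 7 = 2, so 352 days after a Sunday is Sunday + 2 = Tuesday.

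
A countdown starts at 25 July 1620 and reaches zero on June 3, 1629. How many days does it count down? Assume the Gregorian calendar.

Jul 25, 1620 → Jul 25, 1621: 365 days.
Jul 25, 1621 → Jul 25, 1622: 365 days.
Jul 25, 1622 → Jul 25, 1623: 365 days.
Jul 25, 1623 → Jul 25, 1624: 366 days (Feb 29, 1624 is in that span).
Jul 25, 1624 → Jul 25, 1625: 365 days.
Jul 25, 1625 → Jul 25, 1626: 365 days.
Jul 25, 1626 → Jul 25, 1627: 365 days.
Jul 25, 1627 → Jul 25, 1628: 366 days (Feb 29, 1628 is in that span).
Jul 25, 1628 → Aug 25, 1628: 31 days (July has 31).
Aug 25, 1628 → Sep 25, 1628: 31 days (August has 31).
Sep 25, 1628 → Oct 25, 1628: 30 days (September has 30).
Oct 25, 1628 → Nov 25, 1628: 31 days (October has 31).
Nov 25, 1628 → Dec 25, 1628: 30 days (November has 30).
Dec 25, 1628 → Jan 25, 1629: 31 days (December has 31).
Jan 25, 1629 → Feb 25, 1629: 31 days (January has 31).
Feb 25, 1629 → Mar 25, 1629: 28 days (February has 28).
Mar 25, 1629 → Apr 25, 1629: 31 days (March has 31).
Apr 25, 1629 → May 25, 1629: 30 days (April has 30).
May 25, 1629 → Jun 3, 1629: 9 days.
Total: 3235 days.

3235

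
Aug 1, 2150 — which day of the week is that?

Saturday

Doomsday rule: the anchor day for the 2100s is Sunday. For year 50: 50÷12 = 4 r 2, and 2÷4 = 0, so 4+2+0 = 6.
Sunday + 6 ≡ Saturday — that's 2150's doomsday.
In August the doomsday date is Aug 8.
Aug 1 is 7 days before Aug 8; 7 mod 7 = 0, so Saturday − 0 = Saturday.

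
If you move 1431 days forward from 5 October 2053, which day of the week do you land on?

Wednesday

First find the weekday of Oct 5, 2053. Doomsday rule: the anchor day for the 2000s is Tuesday. For year 53: 53÷12 = 4 r 5, and 5÷4 = 1, so 4+5+1 = 10.
Tuesday + 10 ≡ Friday — that's 2053's doomsday.
In October the doomsday date is Oct 10.
Oct 5 is 5 days before Oct 10; 5 mod 7 = 5, so Friday − 5 = Sunday.
1431 mod 7 = 3, so 1431 days after a Sunday is Sunday + 3 = Wednesday.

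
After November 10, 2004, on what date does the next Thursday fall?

November 11, 2004

Nov 10, 2004 is a Wednesday.
From Wednesday to the next Thursday is 1 day.
Nov 10, 2004 + 1 = Nov 11, 2004.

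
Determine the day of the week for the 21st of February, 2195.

Doomsday rule: the anchor day for the 2100s is Sunday. For year 95: 95÷12 = 7 r 11, and 11÷4 = 2, so 7+11+2 = 20.
Sunday + 20 ≡ Saturday — that's 2195's doomsday.
In February the doomsday date is Feb 28 (2195 is not a leap year).
Feb 21 is 7 days before Feb 28; 7 mod 7 = 0, so Saturday − 0 = Saturday.

Saturday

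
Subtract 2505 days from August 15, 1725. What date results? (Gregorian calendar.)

−365 (one year) → Aug 15, 1724 (2140 left).
−366 (one year; includes Feb 29, 1724) → Aug 15, 1723 (1774 left).
−365 (one year) → Aug 15, 1722 (1409 left).
−365 (one year) → Aug 15, 1721 (1044 left).
−365 (one year) → Aug 15, 1720 (679 left).
−366 (one year; includes Feb 29, 1720) → Aug 15, 1719 (313 left).
−15 → Jul 31, 1719 (end of Jul, 31 days; 298 left).
−31 → Jun 30, 1719 (end of Jun, 30 days; 267 left).
−30 → May 31, 1719 (end of May, 31 days; 237 left).
−31 → Apr 30, 1719 (end of Apr, 30 days; 206 left).
−30 → Mar 31, 1719 (end of Mar, 31 days; 176 left).
−31 → Feb 28, 1719 (end of Feb, 28 days; 145 left).
−28 → Jan 31, 1719 (end of Jan, 31 days; 117 left).
−31 → Dec 31, 1718 (end of Dec, 31 days; 86 left).
−31 → Nov 30, 1718 (end of Nov, 30 days; 55 left).
−30 → Oct 31, 1718 (end of Oct, 31 days; 25 left).
−25 → Oct 6, 1718.

October 6, 1718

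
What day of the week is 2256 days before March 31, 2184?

Mar 31, 2184 is a Wednesday.
2256 mod 7 = 2, so 2256 days before a Wednesday is Wednesday − 2 = Monday.

Monday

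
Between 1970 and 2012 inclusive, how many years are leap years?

Multiples of 4 in [1970,2012]: 11.
Of those, multiples of 100: 1 (not leap unless ÷400).
Multiples of 400: 1.
Leap years = 11 − 1 + 1 = 11.

11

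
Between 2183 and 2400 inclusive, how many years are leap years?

53

Multiples of 4 in [2183,2400]: 55.
Of those, multiples of 100: 3 (not leap unless ÷400).
Multiples of 400: 1.
Leap years = 55 − 3 + 1 = 53.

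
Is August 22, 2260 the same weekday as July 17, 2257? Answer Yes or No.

From Jul 17, 2257 to Aug 22, 2260 is 1132 days.
1132 mod 7 = 5, so they are different weekdays.
(Jul 17, 2257 is a Friday; Aug 22, 2260 is a Wednesday.)

No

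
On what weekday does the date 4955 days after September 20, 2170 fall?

Sep 20, 2170 is a Thursday.
4955 mod 7 = 6, so 4955 days after a Thursday is Thursday + 6 = Wednesday.

Wednesday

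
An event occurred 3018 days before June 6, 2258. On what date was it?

−365 (one year) → Jun 6, 2257 (2653 left).
−365 (one year) → Jun 6, 2256 (2288 left).
−366 (one year; includes Feb 29, 2256) → Jun 6, 2255 (1922 left).
−365 (one year) → Jun 6, 2254 (1557 left).
−365 (one year) → Jun 6, 2253 (1192 left).
−365 (one year) → Jun 6, 2252 (827 left).
−366 (one year; includes Feb 29, 2252) → Jun 6, 2251 (461 left).
−365 (one year) → Jun 6, 2250 (96 left).
−6 → May 31, 2250 (end of May, 31 days; 90 left).
−31 → Apr 30, 2250 (end of Apr, 30 days; 59 left).
−30 → Mar 31, 2250 (end of Mar, 31 days; 29 left).
−29 → Mar 2, 2250.

March 2, 2250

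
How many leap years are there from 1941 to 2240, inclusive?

Multiples of 4 in [1941,2240]: 75.
Of those, multiples of 100: 3 (not leap unless ÷400).
Multiples of 400: 1.
Leap years = 75 − 3 + 1 = 73.

73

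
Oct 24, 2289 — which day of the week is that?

Doomsday rule: the anchor day for the 2200s is Friday. For year 89: 89÷12 = 7 r 5, and 5÷4 = 1, so 7+5+1 = 13.
Friday + 13 ≡ Thursday — that's 2289's doomsday.
In October the doomsday date is Oct 10.
Oct 24 is 14 days after Oct 10; 14 mod 7 = 0, so Thursday + 0 = Thursday.

Thursday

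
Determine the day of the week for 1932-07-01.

Doomsday rule: the anchor day for the 1900s is Wednesday. For year 32: 32÷12 = 2 r 8, and 8÷4 = 2, so 2+8+2 = 12.
Wednesday + 12 ≡ Monday — that's 1932's doomsday.
In July the doomsday date is Jul 11.
Jul 1 is 10 days before Jul 11; 10 mod 7 = 3, so Monday − 3 = Friday.

Friday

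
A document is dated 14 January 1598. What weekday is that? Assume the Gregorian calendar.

Wednesday

Doomsday rule: the anchor day for the 1500s is Wednesday. For year 98: 98÷12 = 8 r 2, and 2÷4 = 0, so 8+2+0 = 10.
Wednesday + 10 ≡ Saturday — that's 1598's doomsday.
In January the doomsday date is Jan 3 (1598 is not a leap year).
Jan 14 is 11 days after Jan 3; 11 mod 7 = 4, so Saturday + 4 = Wednesday.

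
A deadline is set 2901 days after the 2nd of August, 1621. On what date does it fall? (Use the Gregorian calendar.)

July 12, 1629

+365 (one year) → Aug 2, 1622 (2536 left).
+365 (one year) → Aug 2, 1623 (2171 left).
+366 (one year; includes Feb 29, 1624) → Aug 2, 1624 (1805 left).
+365 (one year) → Aug 2, 1625 (1440 left).
+365 (one year) → Aug 2, 1626 (1075 left).
+365 (one year) → Aug 2, 1627 (710 left).
+366 (one year; includes Feb 29, 1628) → Aug 2, 1628 (344 left).
Aug has 31 days: +30 → Sep 1, 1628 (314 left).
Sep has 30 days: +30 → Oct 1, 1628 (284 left).
Oct has 31 days: +31 → Nov 1, 1628 (253 left).
Nov has 30 days: +30 → Dec 1, 1628 (223 left).
Dec has 31 days: +31 → Jan 1, 1629 (192 left).
Jan has 31 days: +31 → Feb 1, 1629 (161 left).
Feb has 28 days: +28 → Mar 1, 1629 (133 left).
Mar has 31 days: +31 → Apr 1, 1629 (102 left).
Apr has 30 days: +30 → May 1, 1629 (72 left).
May has 31 days: +31 → Jun 1, 1629 (41 left).
Jun has 30 days: +30 → Jul 1, 1629 (11 left).
+11 → Jul 12, 1629.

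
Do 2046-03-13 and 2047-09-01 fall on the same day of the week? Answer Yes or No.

No

From Mar 13, 2046 to Sep 1, 2047 is 537 days.
537 mod 7 = 5, so they are different weekdays.
(Mar 13, 2046 is a Tuesday; Sep 1, 2047 is a Sunday.)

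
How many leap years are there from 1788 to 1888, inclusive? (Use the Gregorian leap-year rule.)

25

Multiples of 4 in [1788,1888]: 26.
Of those, multiples of 100: 1 (not leap unless ÷400).
Multiples of 400: 0.
Leap years = 26 − 1 + 0 = 25.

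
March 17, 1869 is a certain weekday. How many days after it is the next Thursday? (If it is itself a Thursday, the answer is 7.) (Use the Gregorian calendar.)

Mar 17, 1869 is a Wednesday.
From Wednesday to the next Thursday is 1 day.

1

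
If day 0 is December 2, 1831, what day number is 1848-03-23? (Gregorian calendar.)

Dec 2, 1831 → Dec 2, 1832: 366 days (Feb 29, 1832 is in that span).
Dec 2, 1832 → Dec 2, 1833: 365 days.
Dec 2, 1833 → Dec 2, 1834: 365 days.
Dec 2, 1834 → Dec 2, 1835: 365 days.
Dec 2, 1835 → Dec 2, 1836: 366 days (Feb 29, 1836 is in that span).
Dec 2, 1836 → Dec 2, 1837: 365 days.
Dec 2, 1837 → Dec 2, 1838: 365 days.
Dec 2, 1838 → Dec 2, 1839: 365 days.
Dec 2, 1839 → Dec 2, 1840: 366 days (Feb 29, 1840 is in that span).
Dec 2, 1840 → Dec 2, 1841: 365 days.
Dec 2, 1841 → Dec 2, 1842: 365 days.
Dec 2, 1842 → Dec 2, 1843: 365 days.
Dec 2, 1843 → Dec 2, 1844: 366 days (Feb 29, 1844 is in that span).
Dec 2, 1844 → Dec 2, 1845: 365 days.
Dec 2, 1845 → Dec 2, 1846: 365 days.
Dec 2, 1846 → Dec 2, 1847: 365 days.
Dec 2, 1847 → Jan 2, 1848: 31 days (December has 31).
Jan 2, 1848 → Feb 2, 1848: 31 days (January has 31).
Feb 2, 1848 → Mar 2, 1848: 29 days (February has 29).
Mar 2, 1848 → Mar 23, 1848: 21 days.
Total: 5956 days.

5956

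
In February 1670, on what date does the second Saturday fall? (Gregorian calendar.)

February 1, 1670 is a Saturday.
The first Saturday is therefore February 1 (same day).
The second Saturday is 1 + 1×7 = February 8.

February 8, 1670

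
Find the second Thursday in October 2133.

October 8, 2133

October 1, 2133 is a Thursday.
The first Thursday is therefore October 1 (same day).
The second Thursday is 1 + 1×7 = October 8.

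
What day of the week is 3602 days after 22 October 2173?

Tuesday

First find the weekday of Oct 22, 2173. Doomsday rule: the anchor day for the 2100s is Sunday. For year 73: 73÷12 = 6 r 1, and 1÷4 = 0, so 6+1+0 = 7.
Sunday + 7 ≡ Sunday — that's 2173's doomsday.
In October the doomsday date is Oct 10.
Oct 22 is 12 days after Oct 10; 12 mod 7 = 5, so Sunday + 5 = Friday.
3602 mod 7 = 4, so 3602 days after a Friday is Friday + 4 = Tuesday.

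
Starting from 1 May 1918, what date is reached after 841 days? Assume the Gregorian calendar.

+365 (one year) → May 1, 1919 (476 left).
+366 (one year; includes Feb 29, 1920) → May 1, 1920 (110 left).
May has 31 days: +31 → Jun 1, 1920 (79 left).
Jun has 30 days: +30 → Jul 1, 1920 (49 left).
Jul has 31 days: +31 → Aug 1, 1920 (18 left).
+18 → Aug 19, 1920.

August 19, 1920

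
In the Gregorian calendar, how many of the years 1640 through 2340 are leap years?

170

Multiples of 4 in [1640,2340]: 176.
Of those, multiples of 100: 7 (not leap unless ÷400).
Multiples of 400: 1.
Leap years = 176 − 7 + 1 = 170.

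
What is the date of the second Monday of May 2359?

May 1, 2359 is a Friday.
The first Monday is therefore May 4 (3 days later).
The second Monday is 4 + 1×7 = May 11.

May 11, 2359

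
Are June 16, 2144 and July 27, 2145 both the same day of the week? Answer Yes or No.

From Jun 16, 2144 to Jul 27, 2145 is 406 days.
406 mod 7 = 0, so they are the same weekday.
(Jun 16, 2144 is a Tuesday; Jul 27, 2145 is a Tuesday.)

Yes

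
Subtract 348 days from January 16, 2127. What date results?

February 2, 2126

−16 → Dec 31, 2126 (end of Dec, 31 days; 332 left).
−31 → Nov 30, 2126 (end of Nov, 30 days; 301 left).
−30 → Oct 31, 2126 (end of Oct, 31 days; 271 left).
−31 → Sep 30, 2126 (end of Sep, 30 days; 240 left).
−30 → Aug 31, 2126 (end of Aug, 31 days; 210 left).
−31 → Jul 31, 2126 (end of Jul, 31 days; 179 left).
−31 → Jun 30, 2126 (end of Jun, 30 days; 148 left).
−30 → May 31, 2126 (end of May, 31 days; 118 left).
−31 → Apr 30, 2126 (end of Apr, 30 days; 87 left).
−30 → Mar 31, 2126 (end of Mar, 31 days; 57 left).
−31 → Feb 28, 2126 (end of Feb, 28 days; 26 left).
−26 → Feb 2, 2126.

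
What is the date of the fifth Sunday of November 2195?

November 29, 2195

November 1, 2195 is a Sunday.
The first Sunday is therefore November 1 (same day).
The fifth Sunday is 1 + 4×7 = November 29.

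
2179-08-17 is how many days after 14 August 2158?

Aug 14, 2158 → Aug 14, 2159: 365 days.
Aug 14, 2159 → Aug 14, 2160: 366 days (Feb 29, 2160 is in that span).
Aug 14, 2160 → Aug 14, 2161: 365 days.
Aug 14, 2161 → Aug 14, 2162: 365 days.
Aug 14, 2162 → Aug 14, 2163: 365 days.
Aug 14, 2163 → Aug 14, 2164: 366 days (Feb 29, 2164 is in that span).
Aug 14, 2164 → Aug 14, 2165: 365 days.
Aug 14, 2165 → Aug 14, 2166: 365 days.
Aug 14, 2166 → Aug 14, 2167: 365 days.
Aug 14, 2167 → Aug 14, 2168: 366 days (Feb 29, 2168 is in that span).
Aug 14, 2168 → Aug 14, 2169: 365 days.
Aug 14, 2169 → Aug 14, 2170: 365 days.
Aug 14, 2170 → Aug 14, 2171: 365 days.
Aug 14, 2171 → Aug 14, 2172: 366 days (Feb 29, 2172 is in that span).
Aug 14, 2172 → Aug 14, 2173: 365 days.
Aug 14, 2173 → Aug 14, 2174: 365 days.
Aug 14, 2174 → Aug 14, 2175: 365 days.
Aug 14, 2175 → Aug 14, 2176: 366 days (Feb 29, 2176 is in that span).
Aug 14, 2176 → Aug 14, 2177: 365 days.
Aug 14, 2177 → Aug 14, 2178: 365 days.
Aug 14, 2178 → Sep 14, 2178: 31 days (August has 31).
Sep 14, 2178 → Oct 14, 2178: 30 days (September has 30).
Oct 14, 2178 → Nov 14, 2178: 31 days (October has 31).
Nov 14, 2178 → Dec 14, 2178: 30 days (November has 30).
Dec 14, 2178 → Jan 14, 2179: 31 days (December has 31).
Jan 14, 2179 → Feb 14, 2179: 31 days (January has 31).
Feb 14, 2179 → Mar 14, 2179: 28 days (February has 28).
Mar 14, 2179 → Apr 14, 2179: 31 days (March has 31).
Apr 14, 2179 → May 14, 2179: 30 days (April has 30).
May 14, 2179 → Jun 14, 2179: 31 days (May has 31).
Jun 14, 2179 → Jul 14, 2179: 30 days (June has 30).
Jul 14, 2179 → Aug 14, 2179: 31 days (July has 31).
Aug 14, 2179 → Aug 17, 2179: 3 days.
Total: 7673 days.

7673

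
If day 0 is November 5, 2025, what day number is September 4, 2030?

1764

Nov 5, 2025 → Nov 5, 2026: 365 days.
Nov 5, 2026 → Nov 5, 2027: 365 days.
Nov 5, 2027 → Nov 5, 2028: 366 days (Feb 29, 2028 is in that span).
Nov 5, 2028 → Nov 5, 2029: 365 days.
Nov 5, 2029 → Dec 5, 2029: 30 days (November has 30).
Dec 5, 2029 → Jan 5, 2030: 31 days (December has 31).
Jan 5, 2030 → Feb 5, 2030: 31 days (January has 31).
Feb 5, 2030 → Mar 5, 2030: 28 days (February has 28).
Mar 5, 2030 → Apr 5, 2030: 31 days (March has 31).
Apr 5, 2030 → May 5, 2030: 30 days (April has 30).
May 5, 2030 → Jun 5, 2030: 31 days (May has 31).
Jun 5, 2030 → Jul 5, 2030: 30 days (June has 30).
Jul 5, 2030 → Aug 5, 2030: 31 days (July has 31).
Aug 5, 2030 → Sep 4, 2030: 30 days.
Total: 1764 days.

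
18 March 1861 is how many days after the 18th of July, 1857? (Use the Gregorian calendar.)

Jul 18, 1857 → Jul 18, 1858: 365 days.
Jul 18, 1858 → Jul 18, 1859: 365 days.
Jul 18, 1859 → Jul 18, 1860: 366 days (Feb 29, 1860 is in that span).
Jul 18, 1860 → Aug 18, 1860: 31 days (July has 31).
Aug 18, 1860 → Sep 18, 1860: 31 days (August has 31).
Sep 18, 1860 → Oct 18, 1860: 30 days (September has 30).
Oct 18, 1860 → Nov 18, 1860: 31 days (October has 31).
Nov 18, 1860 → Dec 18, 1860: 30 days (November has 30).
Dec 18, 1860 → Jan 18, 1861: 31 days (December has 31).
Jan 18, 1861 → Feb 18, 1861: 31 days (January has 31).
Feb 18, 1861 → Mar 18, 1861: 28 days.
Total: 1339 days.

1339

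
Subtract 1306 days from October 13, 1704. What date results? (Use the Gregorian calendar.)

−366 (one year; includes Feb 29, 1704) → Oct 13, 1703 (940 left).
−365 (one year) → Oct 13, 1702 (575 left).
−365 (one year) → Oct 13, 1701 (210 left).
−13 → Sep 30, 1701 (end of Sep, 30 days; 197 left).
−30 → Aug 31, 1701 (end of Aug, 31 days; 167 left).
−31 → Jul 31, 1701 (end of Jul, 31 days; 136 left).
−31 → Jun 30, 1701 (end of Jun, 30 days; 105 left).
−30 → May 31, 1701 (end of May, 31 days; 75 left).
−31 → Apr 30, 1701 (end of Apr, 30 days; 44 left).
−30 → Mar 31, 1701 (end of Mar, 31 days; 14 left).
−14 → Mar 17, 1701.

March 17, 1701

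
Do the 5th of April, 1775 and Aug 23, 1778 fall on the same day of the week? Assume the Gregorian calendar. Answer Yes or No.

From Apr 5, 1775 to Aug 23, 1778 is 1236 days.
1236 mod 7 = 4, so they are different weekdays.
(Apr 5, 1775 is a Wednesday; Aug 23, 1778 is a Sunday.)

No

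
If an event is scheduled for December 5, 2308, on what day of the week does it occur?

Saturday

Doomsday rule: the anchor day for the 2300s is Wednesday. For year 08: 8÷12 = 0 r 8, and 8÷4 = 2, so 0+8+2 = 10.
Wednesday + 10 ≡ Saturday — that's 2308's doomsday.
In December the doomsday date is Dec 12.
Dec 5 is 7 days before Dec 12; 7 mod 7 = 0, so Saturday − 0 = Saturday.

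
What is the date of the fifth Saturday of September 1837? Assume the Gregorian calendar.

September 1, 1837 is a Friday.
The first Saturday is therefore September 2 (1 days later).
The fifth Saturday is 2 + 4×7 = September 30.

September 30, 1837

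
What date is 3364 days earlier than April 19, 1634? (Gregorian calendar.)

February 1, 1625

−365 (one year) → Apr 19, 1633 (2999 left).
−365 (one year) → Apr 19, 1632 (2634 left).
−366 (one year; includes Feb 29, 1632) → Apr 19, 1631 (2268 left).
−365 (one year) → Apr 19, 1630 (1903 left).
−365 (one year) → Apr 19, 1629 (1538 left).
−365 (one year) → Apr 19, 1628 (1173 left).
−366 (one year; includes Feb 29, 1628) → Apr 19, 1627 (807 left).
−365 (one year) → Apr 19, 1626 (442 left).
−365 (one year) → Apr 19, 1625 (77 left).
−19 → Mar 31, 1625 (end of Mar, 31 days; 58 left).
−31 → Feb 28, 1625 (end of Feb, 28 days; 27 left).
−27 → Feb 1, 1625.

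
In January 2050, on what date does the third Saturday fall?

January 15, 2050

January 1, 2050 is a Saturday.
The first Saturday is therefore January 1 (same day).
The third Saturday is 1 + 2×7 = January 15.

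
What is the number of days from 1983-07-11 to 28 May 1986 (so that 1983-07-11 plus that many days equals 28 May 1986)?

Jul 11, 1983 → Jul 11, 1984: 366 days (Feb 29, 1984 is in that span).
Jul 11, 1984 → Jul 11, 1985: 365 days.
Jul 11, 1985 → Aug 11, 1985: 31 days (July has 31).
Aug 11, 1985 → Sep 11, 1985: 31 days (August has 31).
Sep 11, 1985 → Oct 11, 1985: 30 days (September has 30).
Oct 11, 1985 → Nov 11, 1985: 31 days (October has 31).
Nov 11, 1985 → Dec 11, 1985: 30 days (November has 30).
Dec 11, 1985 → Jan 11, 1986: 31 days (December has 31).
Jan 11, 1986 → Feb 11, 1986: 31 days (January has 31).
Feb 11, 1986 → Mar 11, 1986: 28 days (February has 28).
Mar 11, 1986 → Apr 11, 1986: 31 days (March has 31).
Apr 11, 1986 → May 11, 1986: 30 days (April has 30).
May 11, 1986 → May 28, 1986: 17 days.
Total: 1052 days.

1052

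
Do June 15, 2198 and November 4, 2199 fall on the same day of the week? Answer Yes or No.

From Jun 15, 2198 to Nov 4, 2199 is 507 days.
507 mod 7 = 3, so they are different weekdays.
(Jun 15, 2198 is a Friday; Nov 4, 2199 is a Monday.)

No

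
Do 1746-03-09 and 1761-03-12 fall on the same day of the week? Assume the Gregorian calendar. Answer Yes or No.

No

From Mar 9, 1746 to Mar 12, 1761 is 5482 days.
5482 mod 7 = 1, so they are different weekdays.
(Mar 9, 1746 is a Wednesday; Mar 12, 1761 is a Thursday.)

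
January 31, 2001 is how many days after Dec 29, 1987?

4782

Dec 29, 1987 → Dec 29, 1988: 366 days (Feb 29, 1988 is in that span).
Dec 29, 1988 → Dec 29, 1989: 365 days.
Dec 29, 1989 → Dec 29, 1990: 365 days.
Dec 29, 1990 → Dec 29, 1991: 365 days.
Dec 29, 1991 → Dec 29, 1992: 366 days (Feb 29, 1992 is in that span).
Dec 29, 1992 → Dec 29, 1993: 365 days.
Dec 29, 1993 → Dec 29, 1994: 365 days.
Dec 29, 1994 → Dec 29, 1995: 365 days.
Dec 29, 1995 → Dec 29, 1996: 366 days (Feb 29, 1996 is in that span).
Dec 29, 1996 → Dec 29, 1997: 365 days.
Dec 29, 1997 → Dec 29, 1998: 365 days.
Dec 29, 1998 → Dec 29, 1999: 365 days.
Dec 29, 1999 → Jan 29, 2000: 31 days (December has 31).
Jan 29, 2000 → Feb 29, 2000: 31 days (January has 31).
Feb 29, 2000 → Mar 29, 2000: 29 days (February has 29).
Mar 29, 2000 → Apr 29, 2000: 31 days (March has 31).
Apr 29, 2000 → May 29, 2000: 30 days (April has 30).
May 29, 2000 → Jun 29, 2000: 31 days (May has 31).
Jun 29, 2000 → Jul 29, 2000: 30 days (June has 30).
Jul 29, 2000 → Aug 29, 2000: 31 days (July has 31).
Aug 29, 2000 → Sep 29, 2000: 31 days (August has 31).
Sep 29, 2000 → Oct 29, 2000: 30 days (September has 30).
Oct 29, 2000 → Nov 29, 2000: 31 days (October has 31).
Nov 29, 2000 → Dec 29, 2000: 30 days (November has 30).
Dec 29, 2000 → Jan 29, 2001: 31 days (December has 31).
Jan 29, 2001 → Jan 31, 2001: 2 days.
Total: 4782 days.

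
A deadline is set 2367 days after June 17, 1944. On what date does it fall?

+365 (one year) → Jun 17, 1945 (2002 left).
+365 (one year) → Jun 17, 1946 (1637 left).
+365 (one year) → Jun 17, 1947 (1272 left).
+366 (one year; includes Feb 29, 1948) → Jun 17, 1948 (906 left).
+365 (one year) → Jun 17, 1949 (541 left).
+365 (one year) → Jun 17, 1950 (176 left).
Jun has 30 days: +14 → Jul 1, 1950 (162 left).
Jul has 31 days: +31 → Aug 1, 1950 (131 left).
Aug has 31 days: +31 → Sep 1, 1950 (100 left).
Sep has 30 days: +30 → Oct 1, 1950 (70 left).
Oct has 31 days: +31 → Nov 1, 1950 (39 left).
Nov has 30 days: +30 → Dec 1, 1950 (9 left).
+9 → Dec 10, 1950.

December 10, 1950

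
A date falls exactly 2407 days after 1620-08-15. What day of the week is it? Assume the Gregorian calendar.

Aug 15, 1620 is a Saturday.
2407 mod 7 = 6, so 2407 days after a Saturday is Saturday + 6 = Friday.

Friday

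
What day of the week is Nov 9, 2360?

Wednesday

Doomsday rule: the anchor day for the 2300s is Wednesday. For year 60: 60÷12 = 5 r 0, and 0÷4 = 0, so 5+0+0 = 5.
Wednesday + 5 ≡ Monday — that's 2360's doomsday.
In November the doomsday date is Nov 7.
Nov 9 is 2 days after Nov 7; 2 mod 7 = 2, so Monday + 2 = Wednesday.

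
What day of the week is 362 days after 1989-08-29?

First find the weekday of Aug 29, 1989. Doomsday rule: the anchor day for the 1900s is Wednesday. For year 89: 89÷12 = 7 r 5, and 5÷4 = 1, so 7+5+1 = 13.
Wednesday + 13 ≡ Tuesday — that's 1989's doomsday.
In August the doomsday date is Aug 8.
Aug 29 is 21 days after Aug 8; 21 mod 7 = 0, so Tuesday + 0 = Tuesday.
362 mod 7 = 5, so 362 days after a Tuesday is Tuesday + 5 = Sunday.

Sunday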